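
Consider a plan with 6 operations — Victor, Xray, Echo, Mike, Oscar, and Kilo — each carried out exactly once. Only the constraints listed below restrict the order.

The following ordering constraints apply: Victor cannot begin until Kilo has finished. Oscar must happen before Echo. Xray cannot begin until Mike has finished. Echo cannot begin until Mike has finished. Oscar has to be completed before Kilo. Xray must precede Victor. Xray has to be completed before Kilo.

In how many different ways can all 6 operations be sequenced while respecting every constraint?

11

The operations with no prerequisites are Mike, Oscar; any of them can be placed first.
Enumerating by repeatedly choosing an available operation (one whose prerequisites are all placed) gives 11 distinct complete orderings.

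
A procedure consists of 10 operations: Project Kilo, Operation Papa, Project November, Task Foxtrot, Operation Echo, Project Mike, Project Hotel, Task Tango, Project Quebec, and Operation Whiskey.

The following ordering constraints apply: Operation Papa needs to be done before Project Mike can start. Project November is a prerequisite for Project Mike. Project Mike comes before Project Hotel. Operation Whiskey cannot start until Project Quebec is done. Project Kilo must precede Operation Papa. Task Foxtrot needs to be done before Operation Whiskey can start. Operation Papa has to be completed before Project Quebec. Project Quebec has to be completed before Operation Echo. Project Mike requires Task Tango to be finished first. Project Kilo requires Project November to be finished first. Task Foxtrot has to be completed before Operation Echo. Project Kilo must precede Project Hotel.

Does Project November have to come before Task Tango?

No

Nothing in the constraints links Project November and Task Tango; they are unordered relative to each other.
There exist valid orderings with Task Tango before Project November, so Project November is not required to come first.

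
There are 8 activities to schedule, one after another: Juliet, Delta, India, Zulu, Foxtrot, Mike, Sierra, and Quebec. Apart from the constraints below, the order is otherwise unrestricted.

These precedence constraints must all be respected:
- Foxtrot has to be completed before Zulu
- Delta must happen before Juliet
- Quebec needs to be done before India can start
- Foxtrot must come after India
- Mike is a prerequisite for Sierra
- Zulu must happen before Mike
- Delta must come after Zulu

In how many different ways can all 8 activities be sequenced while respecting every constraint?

Quebec is the only activity with nothing required before it, so every ordering starts there.
Counting all ways to extend the partial order to a total order gives 6.

6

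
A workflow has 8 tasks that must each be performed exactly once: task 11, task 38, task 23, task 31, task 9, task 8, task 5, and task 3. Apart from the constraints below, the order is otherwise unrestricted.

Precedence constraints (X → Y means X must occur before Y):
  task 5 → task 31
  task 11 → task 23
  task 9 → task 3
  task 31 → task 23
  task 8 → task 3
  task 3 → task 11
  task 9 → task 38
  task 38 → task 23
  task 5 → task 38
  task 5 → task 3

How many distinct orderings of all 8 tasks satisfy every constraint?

The tasks with no prerequisites are task 9, task 8, task 5; any of them can be placed first.
Counting all ways to extend the partial order to a total order gives 101.

101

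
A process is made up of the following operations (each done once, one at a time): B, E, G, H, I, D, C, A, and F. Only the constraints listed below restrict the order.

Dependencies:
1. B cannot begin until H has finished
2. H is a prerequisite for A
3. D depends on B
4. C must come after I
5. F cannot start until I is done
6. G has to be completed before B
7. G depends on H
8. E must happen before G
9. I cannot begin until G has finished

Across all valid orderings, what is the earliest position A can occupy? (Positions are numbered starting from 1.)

Working backwards through the constraints from A, its only required predecessor is H.
With 1 mandatory predecessor, the earliest A can sit is position 1+1 = 2, and placing just that one first achieves it.

2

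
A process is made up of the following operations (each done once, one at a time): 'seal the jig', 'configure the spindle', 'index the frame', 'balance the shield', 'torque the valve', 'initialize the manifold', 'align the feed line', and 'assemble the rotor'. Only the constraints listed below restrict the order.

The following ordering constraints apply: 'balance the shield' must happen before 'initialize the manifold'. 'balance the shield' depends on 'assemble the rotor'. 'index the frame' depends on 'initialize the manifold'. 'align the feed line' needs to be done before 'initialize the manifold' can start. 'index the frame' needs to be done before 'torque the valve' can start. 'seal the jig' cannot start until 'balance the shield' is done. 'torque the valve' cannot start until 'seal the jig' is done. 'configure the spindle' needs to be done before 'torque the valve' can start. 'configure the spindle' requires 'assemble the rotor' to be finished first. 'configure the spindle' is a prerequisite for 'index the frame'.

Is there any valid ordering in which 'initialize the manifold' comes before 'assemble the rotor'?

No

There is a dependency chain 'assemble the rotor' → 'balance the shield' → 'initialize the manifold', so 'initialize the manifold' always comes after 'assemble the rotor'.
Hence 'initialize the manifold' can never be scheduled before 'assemble the rotor'.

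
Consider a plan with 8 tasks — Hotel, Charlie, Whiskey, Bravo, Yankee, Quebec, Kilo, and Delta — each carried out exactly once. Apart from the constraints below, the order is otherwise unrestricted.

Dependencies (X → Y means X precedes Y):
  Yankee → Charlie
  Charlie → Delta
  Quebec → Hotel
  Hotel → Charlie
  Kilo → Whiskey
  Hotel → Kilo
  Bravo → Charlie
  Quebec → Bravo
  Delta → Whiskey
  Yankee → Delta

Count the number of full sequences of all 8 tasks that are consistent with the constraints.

The tasks with no prerequisites are Yankee, Quebec; any of them can be placed first.
Counting all ways to extend the partial order to a total order gives 31.

31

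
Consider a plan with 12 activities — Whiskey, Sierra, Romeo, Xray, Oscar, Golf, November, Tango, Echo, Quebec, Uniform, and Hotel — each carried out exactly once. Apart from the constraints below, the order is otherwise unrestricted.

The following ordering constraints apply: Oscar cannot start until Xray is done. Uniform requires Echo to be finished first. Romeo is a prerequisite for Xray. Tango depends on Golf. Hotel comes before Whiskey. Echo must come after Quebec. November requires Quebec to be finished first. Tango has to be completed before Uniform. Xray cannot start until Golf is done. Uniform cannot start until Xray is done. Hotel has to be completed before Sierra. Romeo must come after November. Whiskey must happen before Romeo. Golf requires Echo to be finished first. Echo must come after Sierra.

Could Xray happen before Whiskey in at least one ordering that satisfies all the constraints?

No

There is a dependency chain Whiskey → Romeo → Xray, so Xray always comes after Whiskey.
Hence Xray can never be scheduled before Whiskey.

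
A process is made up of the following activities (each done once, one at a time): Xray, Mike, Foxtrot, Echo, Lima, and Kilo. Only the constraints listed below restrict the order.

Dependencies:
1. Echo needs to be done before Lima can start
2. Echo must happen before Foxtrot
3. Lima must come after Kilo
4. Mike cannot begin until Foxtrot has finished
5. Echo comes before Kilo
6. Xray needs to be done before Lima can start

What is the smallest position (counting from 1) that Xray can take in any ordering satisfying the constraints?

Nothing is required before Xray; it can be the very first activity.

1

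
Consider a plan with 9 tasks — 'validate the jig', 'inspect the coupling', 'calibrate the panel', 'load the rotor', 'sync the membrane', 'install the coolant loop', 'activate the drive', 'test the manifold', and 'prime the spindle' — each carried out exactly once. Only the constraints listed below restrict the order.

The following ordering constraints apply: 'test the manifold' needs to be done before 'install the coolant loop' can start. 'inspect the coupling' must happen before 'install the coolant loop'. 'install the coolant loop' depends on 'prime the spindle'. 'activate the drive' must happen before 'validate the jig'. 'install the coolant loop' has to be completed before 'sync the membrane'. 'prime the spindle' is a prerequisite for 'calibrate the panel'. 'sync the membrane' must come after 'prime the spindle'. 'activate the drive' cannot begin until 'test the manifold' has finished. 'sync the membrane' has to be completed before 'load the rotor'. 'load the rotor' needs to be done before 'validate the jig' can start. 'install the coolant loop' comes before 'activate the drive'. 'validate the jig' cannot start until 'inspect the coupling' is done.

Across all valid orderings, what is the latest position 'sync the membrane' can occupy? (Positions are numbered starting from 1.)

Every task that must follow 'sync the membrane' has to come after it. Tracing all chains starting from 'sync the membrane', those tasks are: 'validate the jig', 'load the rotor' — 2 in total.
So at least 2 tasks follow 'sync the membrane', putting 'sync the membrane' no later than position 7. That position is achievable by scheduling everything else first.

7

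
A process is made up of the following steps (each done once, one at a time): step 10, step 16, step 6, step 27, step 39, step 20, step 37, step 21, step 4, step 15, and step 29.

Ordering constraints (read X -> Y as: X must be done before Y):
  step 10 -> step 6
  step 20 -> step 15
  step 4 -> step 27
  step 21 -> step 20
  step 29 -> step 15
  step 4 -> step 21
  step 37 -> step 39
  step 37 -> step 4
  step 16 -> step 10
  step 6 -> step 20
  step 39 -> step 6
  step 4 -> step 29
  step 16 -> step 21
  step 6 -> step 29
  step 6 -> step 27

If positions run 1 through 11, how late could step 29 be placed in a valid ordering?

The only step forced after step 29 (directly or by a chain) is step 15.
So at least 1 step follows step 29, putting step 29 no later than position 10. That position is achievable by scheduling everything else first.

10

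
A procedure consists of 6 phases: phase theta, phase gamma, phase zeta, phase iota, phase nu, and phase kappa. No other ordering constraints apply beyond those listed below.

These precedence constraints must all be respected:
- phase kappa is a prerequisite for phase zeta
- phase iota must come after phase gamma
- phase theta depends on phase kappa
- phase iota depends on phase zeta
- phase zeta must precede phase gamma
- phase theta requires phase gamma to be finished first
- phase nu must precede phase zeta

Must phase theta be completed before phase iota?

Nothing in the constraints links phase theta and phase iota; they are unordered relative to each other.
A valid ordering placing phase iota before phase theta exists, so the answer is no.

No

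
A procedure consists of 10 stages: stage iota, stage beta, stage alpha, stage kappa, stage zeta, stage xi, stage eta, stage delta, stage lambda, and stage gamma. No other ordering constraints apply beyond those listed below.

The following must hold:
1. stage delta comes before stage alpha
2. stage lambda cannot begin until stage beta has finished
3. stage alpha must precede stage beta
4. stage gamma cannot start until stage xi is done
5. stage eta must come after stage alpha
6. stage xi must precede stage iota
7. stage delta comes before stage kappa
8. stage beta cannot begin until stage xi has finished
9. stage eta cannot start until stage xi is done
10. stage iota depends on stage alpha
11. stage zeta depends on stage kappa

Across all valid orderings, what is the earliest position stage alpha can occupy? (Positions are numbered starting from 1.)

The only stage forced before stage alpha (directly or transitively) is stage delta.
So at minimum 1 stage comes before stage alpha, putting stage alpha no earlier than position 2. That position is achievable by scheduling exactly that predecessor first.

2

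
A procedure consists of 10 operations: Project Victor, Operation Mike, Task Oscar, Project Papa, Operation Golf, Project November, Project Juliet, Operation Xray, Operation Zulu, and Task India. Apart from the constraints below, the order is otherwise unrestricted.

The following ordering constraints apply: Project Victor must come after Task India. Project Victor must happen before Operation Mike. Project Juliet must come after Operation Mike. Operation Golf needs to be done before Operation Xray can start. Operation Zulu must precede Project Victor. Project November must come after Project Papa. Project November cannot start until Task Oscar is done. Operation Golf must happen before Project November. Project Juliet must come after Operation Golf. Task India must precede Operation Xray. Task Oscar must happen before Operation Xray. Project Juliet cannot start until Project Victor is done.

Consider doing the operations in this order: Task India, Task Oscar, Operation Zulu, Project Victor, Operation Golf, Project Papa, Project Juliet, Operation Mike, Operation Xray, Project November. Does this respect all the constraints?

No

In the proposed order, Project Juliet appears before Operation Mike.
Since Operation Mike is required before Project Juliet, the ordering is invalid.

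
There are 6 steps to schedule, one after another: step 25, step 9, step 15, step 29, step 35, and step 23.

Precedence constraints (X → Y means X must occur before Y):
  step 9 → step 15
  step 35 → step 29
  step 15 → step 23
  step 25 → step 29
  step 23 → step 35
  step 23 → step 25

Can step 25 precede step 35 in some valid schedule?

Yes

The constraints leave step 25 and step 35 unordered relative to each other; nothing requires step 35 earlier.
So a valid ordering placing step 25 earlier than step 35 exists.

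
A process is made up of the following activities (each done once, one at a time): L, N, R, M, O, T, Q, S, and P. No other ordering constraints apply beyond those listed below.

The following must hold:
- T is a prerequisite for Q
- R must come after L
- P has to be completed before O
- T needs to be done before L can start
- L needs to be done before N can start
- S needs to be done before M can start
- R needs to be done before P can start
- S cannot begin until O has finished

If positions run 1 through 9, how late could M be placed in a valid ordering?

9

Nothing depends on M, so it can be the final activity, position 9.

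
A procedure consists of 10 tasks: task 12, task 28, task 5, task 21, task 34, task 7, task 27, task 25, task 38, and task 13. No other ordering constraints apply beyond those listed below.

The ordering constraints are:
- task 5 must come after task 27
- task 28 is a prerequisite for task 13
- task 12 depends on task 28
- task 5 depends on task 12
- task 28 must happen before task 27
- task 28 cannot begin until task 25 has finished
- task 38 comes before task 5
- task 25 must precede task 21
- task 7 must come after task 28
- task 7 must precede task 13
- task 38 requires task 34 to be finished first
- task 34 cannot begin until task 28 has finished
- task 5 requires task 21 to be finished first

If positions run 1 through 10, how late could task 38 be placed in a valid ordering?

9

Following the constraints forward from task 38, its only required successor is task 5.
With 1 mandatory successor out of 10 tasks total, the latest slot for task 38 is 10−1 = 9, and it's reachable by doing all non-successors before task 38.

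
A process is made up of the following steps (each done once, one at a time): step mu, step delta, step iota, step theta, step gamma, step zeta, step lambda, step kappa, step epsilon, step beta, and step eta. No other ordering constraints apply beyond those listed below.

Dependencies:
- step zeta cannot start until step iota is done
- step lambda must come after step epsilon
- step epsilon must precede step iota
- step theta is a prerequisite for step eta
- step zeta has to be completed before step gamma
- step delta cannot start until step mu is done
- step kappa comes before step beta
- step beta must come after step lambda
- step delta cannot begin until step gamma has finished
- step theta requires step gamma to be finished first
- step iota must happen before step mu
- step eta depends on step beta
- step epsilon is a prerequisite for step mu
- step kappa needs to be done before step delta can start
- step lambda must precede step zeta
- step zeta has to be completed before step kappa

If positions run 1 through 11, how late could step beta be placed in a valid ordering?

10

Following the constraints forward from step beta, its only required successor is step eta.
With 1 mandatory successor out of 11 steps total, the latest slot for step beta is 11−1 = 10, and it's reachable by doing all non-successors before step beta.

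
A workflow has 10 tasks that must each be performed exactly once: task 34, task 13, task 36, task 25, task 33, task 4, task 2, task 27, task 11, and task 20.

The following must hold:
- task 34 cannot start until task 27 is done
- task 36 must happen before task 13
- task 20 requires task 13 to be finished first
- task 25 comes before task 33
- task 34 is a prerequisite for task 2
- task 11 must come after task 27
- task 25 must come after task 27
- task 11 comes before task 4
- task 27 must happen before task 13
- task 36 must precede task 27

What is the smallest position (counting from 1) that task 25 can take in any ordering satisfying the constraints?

Working backwards through the constraints from task 25, its full set of required predecessors is task 36, task 27 — 2 of them.
So at minimum 2 tasks come before task 25, putting task 25 no earlier than position 3. That position is achievable by scheduling exactly those predecessors first.

3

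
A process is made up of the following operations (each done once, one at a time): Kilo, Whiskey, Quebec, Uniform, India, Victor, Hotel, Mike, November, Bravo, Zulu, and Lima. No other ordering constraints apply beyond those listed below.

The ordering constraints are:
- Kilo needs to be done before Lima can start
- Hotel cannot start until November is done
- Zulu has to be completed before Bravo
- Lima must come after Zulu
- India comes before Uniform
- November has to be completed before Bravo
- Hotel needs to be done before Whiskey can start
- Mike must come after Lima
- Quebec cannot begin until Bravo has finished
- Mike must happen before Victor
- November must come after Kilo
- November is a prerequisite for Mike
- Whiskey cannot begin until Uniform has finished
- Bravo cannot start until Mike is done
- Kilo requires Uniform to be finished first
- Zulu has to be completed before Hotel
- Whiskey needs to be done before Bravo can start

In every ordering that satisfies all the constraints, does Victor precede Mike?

No

The constraints actually force Mike before Victor (via Mike → Victor), not the other way around.
So Victor never precedes Mike.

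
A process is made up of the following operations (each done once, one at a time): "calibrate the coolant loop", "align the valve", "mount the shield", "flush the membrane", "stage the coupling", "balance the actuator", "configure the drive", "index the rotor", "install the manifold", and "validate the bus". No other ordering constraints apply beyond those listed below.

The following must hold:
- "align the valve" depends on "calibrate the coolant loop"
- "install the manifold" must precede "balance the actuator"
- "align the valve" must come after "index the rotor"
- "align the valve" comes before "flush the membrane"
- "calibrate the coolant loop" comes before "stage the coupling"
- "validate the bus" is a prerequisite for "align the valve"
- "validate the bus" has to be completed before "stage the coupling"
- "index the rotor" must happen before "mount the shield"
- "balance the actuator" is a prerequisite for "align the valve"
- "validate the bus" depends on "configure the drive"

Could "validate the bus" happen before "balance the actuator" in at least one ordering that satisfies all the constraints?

Yes

Nothing in the constraints forces "balance the actuator" before "validate the bus" — there is no chain from "balance the actuator" to "validate the bus".
So a valid ordering placing "validate the bus" earlier than "balance the actuator" exists.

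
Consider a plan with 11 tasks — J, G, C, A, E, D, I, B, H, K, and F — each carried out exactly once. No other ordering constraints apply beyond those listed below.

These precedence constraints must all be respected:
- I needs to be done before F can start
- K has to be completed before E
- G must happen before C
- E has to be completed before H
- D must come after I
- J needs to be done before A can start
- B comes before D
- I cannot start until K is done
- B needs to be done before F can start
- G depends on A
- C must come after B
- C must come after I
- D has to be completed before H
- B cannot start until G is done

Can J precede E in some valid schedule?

Nothing in the constraints forces E before J — there is no chain from E to J.
So a valid ordering placing J earlier than E exists.

Yes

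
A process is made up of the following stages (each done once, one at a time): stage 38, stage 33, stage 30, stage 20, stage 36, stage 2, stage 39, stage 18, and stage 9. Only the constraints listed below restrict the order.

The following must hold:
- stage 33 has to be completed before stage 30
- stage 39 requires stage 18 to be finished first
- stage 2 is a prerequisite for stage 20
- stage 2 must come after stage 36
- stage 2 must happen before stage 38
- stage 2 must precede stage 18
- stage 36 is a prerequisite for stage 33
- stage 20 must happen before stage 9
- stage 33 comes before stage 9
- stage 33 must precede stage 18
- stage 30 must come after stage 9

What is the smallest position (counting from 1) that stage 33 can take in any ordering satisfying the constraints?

2

The only stage forced before stage 33 (directly or transitively) is stage 36.
So at minimum 1 stage comes before stage 33, putting stage 33 no earlier than position 2. That position is achievable by scheduling exactly that predecessor first.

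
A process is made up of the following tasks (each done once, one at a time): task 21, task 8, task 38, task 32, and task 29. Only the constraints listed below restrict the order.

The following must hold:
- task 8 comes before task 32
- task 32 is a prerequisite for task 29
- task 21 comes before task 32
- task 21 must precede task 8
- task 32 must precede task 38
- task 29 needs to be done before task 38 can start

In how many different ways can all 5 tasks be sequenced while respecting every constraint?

Task 21 is the only task with nothing required before it, so every ordering starts there.
Continuing from there, at each step only one task has all its prerequisites placed, so the ordering is fully determined — there is exactly 1.

1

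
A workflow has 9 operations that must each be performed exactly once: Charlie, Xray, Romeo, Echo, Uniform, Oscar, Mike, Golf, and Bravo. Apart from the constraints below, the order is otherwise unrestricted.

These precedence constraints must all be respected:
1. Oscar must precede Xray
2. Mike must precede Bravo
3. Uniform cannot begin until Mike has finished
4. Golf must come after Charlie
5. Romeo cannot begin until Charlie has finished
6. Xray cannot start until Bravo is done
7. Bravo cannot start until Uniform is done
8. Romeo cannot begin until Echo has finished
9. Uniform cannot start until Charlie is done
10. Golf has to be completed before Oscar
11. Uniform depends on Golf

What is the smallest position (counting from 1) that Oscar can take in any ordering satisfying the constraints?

3

Every operation that must precede Oscar has to come before it. Tracing all chains that end at Oscar, those operations are: Charlie, Golf — 2 in total.
With 2 mandatory predecessors, the earliest Oscar can sit is position 2+1 = 3, and placing just those 2 first achieves it.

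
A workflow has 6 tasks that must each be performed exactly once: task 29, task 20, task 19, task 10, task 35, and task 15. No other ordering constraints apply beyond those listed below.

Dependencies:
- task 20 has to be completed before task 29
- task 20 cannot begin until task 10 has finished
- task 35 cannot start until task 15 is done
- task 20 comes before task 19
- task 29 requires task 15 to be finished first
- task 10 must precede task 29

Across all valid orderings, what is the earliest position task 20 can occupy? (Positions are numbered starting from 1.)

The only task forced before task 20 (directly or transitively) is task 10.
With 1 mandatory predecessor, the earliest task 20 can sit is position 1+1 = 2, and placing just that one first achieves it.

2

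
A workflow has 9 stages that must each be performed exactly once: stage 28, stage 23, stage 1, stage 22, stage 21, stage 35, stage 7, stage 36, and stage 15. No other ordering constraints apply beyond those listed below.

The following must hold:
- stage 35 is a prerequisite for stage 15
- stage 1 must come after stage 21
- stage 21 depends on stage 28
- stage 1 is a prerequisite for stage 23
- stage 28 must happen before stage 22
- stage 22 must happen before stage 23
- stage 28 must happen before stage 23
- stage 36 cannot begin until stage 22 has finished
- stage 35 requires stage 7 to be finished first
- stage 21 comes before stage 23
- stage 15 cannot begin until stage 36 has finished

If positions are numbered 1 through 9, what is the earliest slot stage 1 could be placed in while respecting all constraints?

3

The stages that are forced before stage 1, directly or transitively, are stage 28, stage 21. That's 2 stages.
So at minimum 2 stages come before stage 1, putting stage 1 no earlier than position 3. That position is achievable by scheduling exactly those predecessors first.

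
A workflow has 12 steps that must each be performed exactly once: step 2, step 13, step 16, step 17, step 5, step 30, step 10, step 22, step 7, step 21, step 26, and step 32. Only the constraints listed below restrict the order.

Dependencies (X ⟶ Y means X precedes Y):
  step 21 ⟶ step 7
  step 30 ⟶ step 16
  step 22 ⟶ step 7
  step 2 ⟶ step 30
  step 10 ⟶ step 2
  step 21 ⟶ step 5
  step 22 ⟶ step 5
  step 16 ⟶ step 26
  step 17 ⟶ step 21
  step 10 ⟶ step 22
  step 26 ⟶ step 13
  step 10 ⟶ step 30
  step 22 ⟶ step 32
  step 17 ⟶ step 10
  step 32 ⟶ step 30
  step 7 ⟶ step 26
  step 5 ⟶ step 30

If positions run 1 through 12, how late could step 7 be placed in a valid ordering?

10

The steps that are forced after step 7, directly or by a chain of constraints, are step 13, step 26. That's 2 steps.
So at least 2 steps follow step 7, putting step 7 no later than position 10. That position is achievable by scheduling everything else first.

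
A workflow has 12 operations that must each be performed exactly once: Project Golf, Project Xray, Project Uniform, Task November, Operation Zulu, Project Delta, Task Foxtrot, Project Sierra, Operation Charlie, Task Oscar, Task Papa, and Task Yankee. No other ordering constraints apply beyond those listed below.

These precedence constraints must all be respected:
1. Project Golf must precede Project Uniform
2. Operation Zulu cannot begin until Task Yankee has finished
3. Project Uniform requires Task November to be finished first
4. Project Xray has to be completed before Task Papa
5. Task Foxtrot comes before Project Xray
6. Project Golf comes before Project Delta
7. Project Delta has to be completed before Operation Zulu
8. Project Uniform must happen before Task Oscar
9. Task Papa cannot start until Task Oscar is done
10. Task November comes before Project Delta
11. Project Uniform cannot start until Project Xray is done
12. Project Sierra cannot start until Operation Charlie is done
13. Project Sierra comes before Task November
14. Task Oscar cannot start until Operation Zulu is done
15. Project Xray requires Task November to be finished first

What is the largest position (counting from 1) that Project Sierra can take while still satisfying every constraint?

The operations that are forced after Project Sierra, directly or by a chain of constraints, are Project Xray, Project Uniform, Task November, Operation Zulu, Project Delta, Task Oscar, Task Papa. That's 7 operations.
With 7 mandatory successors out of 12 operations total, the latest slot for Project Sierra is 12−7 = 5, and it's reachable by doing all non-successors before Project Sierra.

5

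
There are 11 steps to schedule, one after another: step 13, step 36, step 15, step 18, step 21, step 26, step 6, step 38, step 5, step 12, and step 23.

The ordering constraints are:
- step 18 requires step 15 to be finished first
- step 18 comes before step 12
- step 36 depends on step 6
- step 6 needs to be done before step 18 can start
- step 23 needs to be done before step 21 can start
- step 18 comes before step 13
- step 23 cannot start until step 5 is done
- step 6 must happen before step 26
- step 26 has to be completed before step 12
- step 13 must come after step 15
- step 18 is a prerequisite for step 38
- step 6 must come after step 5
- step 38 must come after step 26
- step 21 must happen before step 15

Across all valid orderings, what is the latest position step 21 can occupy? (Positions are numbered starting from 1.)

6

The steps that are forced after step 21, directly or by a chain of constraints, are step 13, step 15, step 18, step 38, step 12. That's 5 steps.
With 5 mandatory successors out of 11 steps total, the latest slot for step 21 is 11−5 = 6, and it's reachable by doing all non-successors before step 21.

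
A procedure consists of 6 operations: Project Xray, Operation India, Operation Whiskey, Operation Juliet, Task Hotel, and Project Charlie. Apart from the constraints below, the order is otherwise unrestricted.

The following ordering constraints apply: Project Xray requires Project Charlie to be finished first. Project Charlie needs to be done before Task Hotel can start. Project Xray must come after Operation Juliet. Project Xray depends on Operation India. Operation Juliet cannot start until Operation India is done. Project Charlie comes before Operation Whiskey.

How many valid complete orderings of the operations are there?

38

2 operations have no prerequisites (Operation India, Project Charlie), so any of them could come first.
Systematically extending each partial ordering one operation at a time and counting, there are 38 complete orderings.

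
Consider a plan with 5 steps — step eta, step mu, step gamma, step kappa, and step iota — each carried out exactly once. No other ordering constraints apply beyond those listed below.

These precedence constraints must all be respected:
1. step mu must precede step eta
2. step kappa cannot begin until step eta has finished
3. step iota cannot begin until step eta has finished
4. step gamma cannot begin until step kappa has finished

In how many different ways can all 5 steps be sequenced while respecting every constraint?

3

Only step mu has no prerequisites, so it must go first.
Enumerating by repeatedly choosing an available step (one whose prerequisites are all placed) gives 3 distinct complete orderings.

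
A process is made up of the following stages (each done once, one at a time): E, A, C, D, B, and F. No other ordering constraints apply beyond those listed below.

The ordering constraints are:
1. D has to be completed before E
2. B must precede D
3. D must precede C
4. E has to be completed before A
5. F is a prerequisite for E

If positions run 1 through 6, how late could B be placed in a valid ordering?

Following every chain forward from B, the stages that must come later are E, A, C, D — 4 of them.
With 4 mandatory successors out of 6 stages total, the latest slot for B is 6−4 = 2, and it's reachable by doing all non-successors before B.

2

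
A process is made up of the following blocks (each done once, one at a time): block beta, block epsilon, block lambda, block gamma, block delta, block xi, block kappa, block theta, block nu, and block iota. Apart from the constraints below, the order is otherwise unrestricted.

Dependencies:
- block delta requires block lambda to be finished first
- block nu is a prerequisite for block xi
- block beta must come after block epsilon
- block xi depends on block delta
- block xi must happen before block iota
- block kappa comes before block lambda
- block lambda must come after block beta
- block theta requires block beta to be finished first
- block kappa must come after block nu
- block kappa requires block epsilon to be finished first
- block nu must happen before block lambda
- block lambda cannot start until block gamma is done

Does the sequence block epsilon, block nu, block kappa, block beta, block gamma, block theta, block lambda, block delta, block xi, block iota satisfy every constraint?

Yes

Checking each listed constraint against this order: for instance, block nu is in position 2 and block xi in position 9, so that constraint holds — and the remaining constraints check out the same way.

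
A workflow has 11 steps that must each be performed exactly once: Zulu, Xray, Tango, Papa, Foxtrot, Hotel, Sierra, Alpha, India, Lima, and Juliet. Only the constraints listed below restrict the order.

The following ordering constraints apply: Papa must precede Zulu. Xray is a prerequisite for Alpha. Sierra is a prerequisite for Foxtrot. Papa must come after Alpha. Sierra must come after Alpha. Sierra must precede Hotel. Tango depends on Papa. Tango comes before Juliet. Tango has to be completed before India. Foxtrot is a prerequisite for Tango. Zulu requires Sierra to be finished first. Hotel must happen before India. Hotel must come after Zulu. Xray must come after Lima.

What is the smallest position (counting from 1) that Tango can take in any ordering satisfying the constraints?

Working backwards through the constraints from Tango, its full set of required predecessors is Xray, Papa, Foxtrot, Sierra, Alpha, Lima — 6 of them.
So at minimum 6 steps come before Tango, putting Tango no earlier than position 7. That position is achievable by scheduling exactly those predecessors first.

7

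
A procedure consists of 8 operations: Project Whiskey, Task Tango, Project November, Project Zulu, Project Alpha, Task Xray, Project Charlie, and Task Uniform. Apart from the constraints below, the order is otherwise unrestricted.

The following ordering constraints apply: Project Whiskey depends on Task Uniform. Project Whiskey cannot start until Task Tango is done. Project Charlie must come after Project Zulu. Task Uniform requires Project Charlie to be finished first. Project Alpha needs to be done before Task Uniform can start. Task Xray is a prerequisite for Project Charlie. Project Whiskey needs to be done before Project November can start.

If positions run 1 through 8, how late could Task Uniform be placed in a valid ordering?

6

Following every chain forward from Task Uniform, the operations that must come later are Project Whiskey, Project November — 2 of them.
So at least 2 operations follow Task Uniform, putting Task Uniform no later than position 6. That position is achievable by scheduling everything else first.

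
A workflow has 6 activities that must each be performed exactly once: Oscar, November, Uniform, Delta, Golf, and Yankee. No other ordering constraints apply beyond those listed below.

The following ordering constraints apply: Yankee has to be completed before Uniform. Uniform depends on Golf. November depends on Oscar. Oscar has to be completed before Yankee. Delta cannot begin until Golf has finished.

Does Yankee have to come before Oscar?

In fact the dependencies run the other way: Oscar → Yankee.
So Yankee does not have to come before Oscar — it cannot.

No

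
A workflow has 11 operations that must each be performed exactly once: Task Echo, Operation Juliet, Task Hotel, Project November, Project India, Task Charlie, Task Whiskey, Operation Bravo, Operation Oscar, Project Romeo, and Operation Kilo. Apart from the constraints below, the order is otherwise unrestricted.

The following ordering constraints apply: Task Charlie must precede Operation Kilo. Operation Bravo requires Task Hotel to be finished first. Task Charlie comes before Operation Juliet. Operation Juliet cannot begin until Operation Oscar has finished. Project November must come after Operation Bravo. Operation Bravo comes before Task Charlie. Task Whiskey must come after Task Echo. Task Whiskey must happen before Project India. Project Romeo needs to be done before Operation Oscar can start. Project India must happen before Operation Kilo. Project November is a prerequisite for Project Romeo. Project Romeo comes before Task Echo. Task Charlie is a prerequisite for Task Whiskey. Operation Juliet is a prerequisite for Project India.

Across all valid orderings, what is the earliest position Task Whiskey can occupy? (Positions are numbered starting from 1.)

7

Every operation that must precede Task Whiskey has to come before it. Tracing all chains that end at Task Whiskey, those operations are: Task Echo, Task Hotel, Project November, Task Charlie, Operation Bravo, Project Romeo — 6 in total.
With 6 mandatory predecessors, the earliest Task Whiskey can sit is position 6+1 = 7, and placing just those 6 first achieves it.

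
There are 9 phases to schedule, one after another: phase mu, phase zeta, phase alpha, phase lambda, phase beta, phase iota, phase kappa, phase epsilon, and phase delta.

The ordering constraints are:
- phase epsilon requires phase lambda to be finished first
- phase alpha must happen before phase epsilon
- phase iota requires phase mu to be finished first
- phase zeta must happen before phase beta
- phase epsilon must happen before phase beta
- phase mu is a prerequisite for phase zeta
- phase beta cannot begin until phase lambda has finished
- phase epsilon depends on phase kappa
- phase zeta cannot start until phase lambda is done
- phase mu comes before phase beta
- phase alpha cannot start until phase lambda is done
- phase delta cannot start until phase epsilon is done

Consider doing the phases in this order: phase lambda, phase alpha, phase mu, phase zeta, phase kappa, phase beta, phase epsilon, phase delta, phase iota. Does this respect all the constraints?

The sequence places phase beta ahead of phase epsilon.
That contradicts the constraint that phase epsilon must precede phase beta.

No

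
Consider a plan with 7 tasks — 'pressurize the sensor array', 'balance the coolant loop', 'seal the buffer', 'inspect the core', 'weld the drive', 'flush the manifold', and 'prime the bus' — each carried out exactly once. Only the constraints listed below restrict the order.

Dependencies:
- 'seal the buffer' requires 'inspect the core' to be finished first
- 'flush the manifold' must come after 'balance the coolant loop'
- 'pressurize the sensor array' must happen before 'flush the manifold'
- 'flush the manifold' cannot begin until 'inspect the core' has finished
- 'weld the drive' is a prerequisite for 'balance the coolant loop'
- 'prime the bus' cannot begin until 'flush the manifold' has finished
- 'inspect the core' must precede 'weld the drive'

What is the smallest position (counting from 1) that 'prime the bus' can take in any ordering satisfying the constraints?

6

Every task that must precede 'prime the bus' has to come before it. Tracing all chains that end at 'prime the bus', those tasks are: 'pressurize the sensor array', 'balance the coolant loop', 'inspect the core', 'weld the drive', 'flush the manifold' — 5 in total.
With 5 mandatory predecessors, the earliest 'prime the bus' can sit is position 5+1 = 6, and placing just those 5 first achieves it.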